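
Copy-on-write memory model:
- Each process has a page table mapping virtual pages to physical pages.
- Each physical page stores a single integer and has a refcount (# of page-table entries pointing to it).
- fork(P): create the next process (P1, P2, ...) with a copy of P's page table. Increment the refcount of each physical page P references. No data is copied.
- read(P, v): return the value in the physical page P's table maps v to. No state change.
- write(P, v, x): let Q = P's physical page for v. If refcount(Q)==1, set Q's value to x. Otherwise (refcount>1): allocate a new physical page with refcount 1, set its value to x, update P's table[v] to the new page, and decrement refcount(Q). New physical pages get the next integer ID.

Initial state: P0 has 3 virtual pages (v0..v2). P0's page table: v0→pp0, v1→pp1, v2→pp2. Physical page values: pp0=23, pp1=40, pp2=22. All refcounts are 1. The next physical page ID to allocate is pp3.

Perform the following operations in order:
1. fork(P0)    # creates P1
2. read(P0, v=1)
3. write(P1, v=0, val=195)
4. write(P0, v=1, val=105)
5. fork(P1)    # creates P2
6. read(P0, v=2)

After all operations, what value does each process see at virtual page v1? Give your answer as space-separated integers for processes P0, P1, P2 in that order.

Op 1: fork(P0) -> P1. 3 ppages; refcounts: pp0:2 pp1:2 pp2:2
Op 2: read(P0, v1) -> 40. No state change.
Op 3: write(P1, v0, 195). refcount(pp0)=2>1 -> COPY to pp3. 4 ppages; refcounts: pp0:1 pp1:2 pp2:2 pp3:1
Op 4: write(P0, v1, 105). refcount(pp1)=2>1 -> COPY to pp4. 5 ppages; refcounts: pp0:1 pp1:1 pp2:2 pp3:1 pp4:1
Op 5: fork(P1) -> P2. 5 ppages; refcounts: pp0:1 pp1:2 pp2:3 pp3:2 pp4:1
Op 6: read(P0, v2) -> 22. No state change.
P0: v1 -> pp4 = 105
P1: v1 -> pp1 = 40
P2: v1 -> pp1 = 40

Answer: 105 40 40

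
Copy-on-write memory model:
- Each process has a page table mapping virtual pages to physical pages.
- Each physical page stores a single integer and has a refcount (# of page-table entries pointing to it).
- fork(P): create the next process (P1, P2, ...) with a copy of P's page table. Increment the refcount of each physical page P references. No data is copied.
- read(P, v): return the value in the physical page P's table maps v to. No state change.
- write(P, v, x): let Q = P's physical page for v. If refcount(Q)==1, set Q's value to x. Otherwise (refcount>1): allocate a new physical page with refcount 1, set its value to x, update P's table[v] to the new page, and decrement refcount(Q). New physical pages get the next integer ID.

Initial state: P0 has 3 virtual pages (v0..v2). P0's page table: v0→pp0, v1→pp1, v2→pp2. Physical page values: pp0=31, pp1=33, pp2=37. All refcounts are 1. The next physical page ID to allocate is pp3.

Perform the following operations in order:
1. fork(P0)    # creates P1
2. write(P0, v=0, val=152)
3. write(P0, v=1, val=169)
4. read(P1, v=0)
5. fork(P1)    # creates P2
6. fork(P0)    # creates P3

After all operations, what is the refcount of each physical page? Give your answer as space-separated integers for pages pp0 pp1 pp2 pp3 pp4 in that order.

Answer: 2 2 4 2 2

Derivation:
Op 1: fork(P0) -> P1. 3 ppages; refcounts: pp0:2 pp1:2 pp2:2
Op 2: write(P0, v0, 152). refcount(pp0)=2>1 -> COPY to pp3. 4 ppages; refcounts: pp0:1 pp1:2 pp2:2 pp3:1
Op 3: write(P0, v1, 169). refcount(pp1)=2>1 -> COPY to pp4. 5 ppages; refcounts: pp0:1 pp1:1 pp2:2 pp3:1 pp4:1
Op 4: read(P1, v0) -> 31. No state change.
Op 5: fork(P1) -> P2. 5 ppages; refcounts: pp0:2 pp1:2 pp2:3 pp3:1 pp4:1
Op 6: fork(P0) -> P3. 5 ppages; refcounts: pp0:2 pp1:2 pp2:4 pp3:2 pp4:2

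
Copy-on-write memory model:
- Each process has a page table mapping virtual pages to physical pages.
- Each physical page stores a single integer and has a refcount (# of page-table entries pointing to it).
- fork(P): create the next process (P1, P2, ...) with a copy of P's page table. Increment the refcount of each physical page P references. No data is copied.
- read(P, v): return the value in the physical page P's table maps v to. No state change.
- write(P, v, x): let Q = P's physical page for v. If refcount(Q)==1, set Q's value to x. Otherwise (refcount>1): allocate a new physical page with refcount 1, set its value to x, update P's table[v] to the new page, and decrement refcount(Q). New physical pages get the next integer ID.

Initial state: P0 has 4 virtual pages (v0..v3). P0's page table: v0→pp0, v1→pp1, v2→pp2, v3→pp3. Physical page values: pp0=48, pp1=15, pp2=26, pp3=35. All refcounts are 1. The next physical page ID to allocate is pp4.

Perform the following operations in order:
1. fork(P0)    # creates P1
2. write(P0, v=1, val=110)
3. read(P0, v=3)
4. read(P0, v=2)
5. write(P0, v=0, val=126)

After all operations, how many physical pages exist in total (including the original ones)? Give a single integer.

Op 1: fork(P0) -> P1. 4 ppages; refcounts: pp0:2 pp1:2 pp2:2 pp3:2
Op 2: write(P0, v1, 110). refcount(pp1)=2>1 -> COPY to pp4. 5 ppages; refcounts: pp0:2 pp1:1 pp2:2 pp3:2 pp4:1
Op 3: read(P0, v3) -> 35. No state change.
Op 4: read(P0, v2) -> 26. No state change.
Op 5: write(P0, v0, 126). refcount(pp0)=2>1 -> COPY to pp5. 6 ppages; refcounts: pp0:1 pp1:1 pp2:2 pp3:2 pp4:1 pp5:1

Answer: 6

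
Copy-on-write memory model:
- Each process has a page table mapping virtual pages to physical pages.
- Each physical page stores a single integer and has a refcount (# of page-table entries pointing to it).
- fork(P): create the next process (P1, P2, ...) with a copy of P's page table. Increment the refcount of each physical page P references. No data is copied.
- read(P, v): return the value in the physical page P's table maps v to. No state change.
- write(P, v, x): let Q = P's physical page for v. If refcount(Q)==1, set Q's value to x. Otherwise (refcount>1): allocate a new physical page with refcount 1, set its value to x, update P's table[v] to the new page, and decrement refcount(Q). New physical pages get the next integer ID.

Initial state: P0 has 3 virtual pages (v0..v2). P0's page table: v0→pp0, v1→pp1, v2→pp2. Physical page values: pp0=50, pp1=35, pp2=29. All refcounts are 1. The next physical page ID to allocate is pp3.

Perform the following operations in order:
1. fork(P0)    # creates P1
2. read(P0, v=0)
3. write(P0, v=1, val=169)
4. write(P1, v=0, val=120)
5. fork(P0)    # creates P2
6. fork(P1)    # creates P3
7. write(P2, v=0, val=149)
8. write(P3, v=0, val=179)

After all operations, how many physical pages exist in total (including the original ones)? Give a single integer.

Answer: 7

Derivation:
Op 1: fork(P0) -> P1. 3 ppages; refcounts: pp0:2 pp1:2 pp2:2
Op 2: read(P0, v0) -> 50. No state change.
Op 3: write(P0, v1, 169). refcount(pp1)=2>1 -> COPY to pp3. 4 ppages; refcounts: pp0:2 pp1:1 pp2:2 pp3:1
Op 4: write(P1, v0, 120). refcount(pp0)=2>1 -> COPY to pp4. 5 ppages; refcounts: pp0:1 pp1:1 pp2:2 pp3:1 pp4:1
Op 5: fork(P0) -> P2. 5 ppages; refcounts: pp0:2 pp1:1 pp2:3 pp3:2 pp4:1
Op 6: fork(P1) -> P3. 5 ppages; refcounts: pp0:2 pp1:2 pp2:4 pp3:2 pp4:2
Op 7: write(P2, v0, 149). refcount(pp0)=2>1 -> COPY to pp5. 6 ppages; refcounts: pp0:1 pp1:2 pp2:4 pp3:2 pp4:2 pp5:1
Op 8: write(P3, v0, 179). refcount(pp4)=2>1 -> COPY to pp6. 7 ppages; refcounts: pp0:1 pp1:2 pp2:4 pp3:2 pp4:1 pp5:1 pp6:1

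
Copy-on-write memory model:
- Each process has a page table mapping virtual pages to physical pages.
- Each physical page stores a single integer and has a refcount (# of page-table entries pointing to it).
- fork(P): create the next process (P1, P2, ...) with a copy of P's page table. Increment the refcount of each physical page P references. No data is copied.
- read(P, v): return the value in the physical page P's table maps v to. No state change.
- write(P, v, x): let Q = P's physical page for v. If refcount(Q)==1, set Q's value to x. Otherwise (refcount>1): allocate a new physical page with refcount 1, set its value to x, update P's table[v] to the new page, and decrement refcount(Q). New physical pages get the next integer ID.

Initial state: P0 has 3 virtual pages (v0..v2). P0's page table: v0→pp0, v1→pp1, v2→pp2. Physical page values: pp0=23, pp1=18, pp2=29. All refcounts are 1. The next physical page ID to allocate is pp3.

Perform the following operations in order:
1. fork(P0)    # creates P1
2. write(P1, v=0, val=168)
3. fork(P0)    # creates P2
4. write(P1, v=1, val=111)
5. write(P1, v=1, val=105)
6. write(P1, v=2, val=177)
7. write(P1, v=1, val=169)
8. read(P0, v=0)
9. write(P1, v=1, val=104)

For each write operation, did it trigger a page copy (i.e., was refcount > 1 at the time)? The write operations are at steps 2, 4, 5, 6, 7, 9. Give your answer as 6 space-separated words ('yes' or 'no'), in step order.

Op 1: fork(P0) -> P1. 3 ppages; refcounts: pp0:2 pp1:2 pp2:2
Op 2: write(P1, v0, 168). refcount(pp0)=2>1 -> COPY to pp3. 4 ppages; refcounts: pp0:1 pp1:2 pp2:2 pp3:1
Op 3: fork(P0) -> P2. 4 ppages; refcounts: pp0:2 pp1:3 pp2:3 pp3:1
Op 4: write(P1, v1, 111). refcount(pp1)=3>1 -> COPY to pp4. 5 ppages; refcounts: pp0:2 pp1:2 pp2:3 pp3:1 pp4:1
Op 5: write(P1, v1, 105). refcount(pp4)=1 -> write in place. 5 ppages; refcounts: pp0:2 pp1:2 pp2:3 pp3:1 pp4:1
Op 6: write(P1, v2, 177). refcount(pp2)=3>1 -> COPY to pp5. 6 ppages; refcounts: pp0:2 pp1:2 pp2:2 pp3:1 pp4:1 pp5:1
Op 7: write(P1, v1, 169). refcount(pp4)=1 -> write in place. 6 ppages; refcounts: pp0:2 pp1:2 pp2:2 pp3:1 pp4:1 pp5:1
Op 8: read(P0, v0) -> 23. No state change.
Op 9: write(P1, v1, 104). refcount(pp4)=1 -> write in place. 6 ppages; refcounts: pp0:2 pp1:2 pp2:2 pp3:1 pp4:1 pp5:1

yes yes no yes no no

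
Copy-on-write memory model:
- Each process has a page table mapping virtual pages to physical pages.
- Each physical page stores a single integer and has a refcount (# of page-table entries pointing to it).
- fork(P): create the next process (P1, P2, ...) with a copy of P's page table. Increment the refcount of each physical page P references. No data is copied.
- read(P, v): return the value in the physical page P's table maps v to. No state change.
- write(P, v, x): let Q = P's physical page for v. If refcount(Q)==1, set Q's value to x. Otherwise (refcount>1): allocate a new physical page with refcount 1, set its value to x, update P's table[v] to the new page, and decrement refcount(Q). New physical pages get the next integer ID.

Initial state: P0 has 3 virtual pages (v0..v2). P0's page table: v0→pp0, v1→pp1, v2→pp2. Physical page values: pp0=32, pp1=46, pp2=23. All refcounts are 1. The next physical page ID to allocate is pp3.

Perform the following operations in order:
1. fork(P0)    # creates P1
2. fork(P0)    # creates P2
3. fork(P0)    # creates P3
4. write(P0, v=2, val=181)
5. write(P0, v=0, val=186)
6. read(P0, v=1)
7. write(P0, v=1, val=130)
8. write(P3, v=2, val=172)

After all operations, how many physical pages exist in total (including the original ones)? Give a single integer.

Op 1: fork(P0) -> P1. 3 ppages; refcounts: pp0:2 pp1:2 pp2:2
Op 2: fork(P0) -> P2. 3 ppages; refcounts: pp0:3 pp1:3 pp2:3
Op 3: fork(P0) -> P3. 3 ppages; refcounts: pp0:4 pp1:4 pp2:4
Op 4: write(P0, v2, 181). refcount(pp2)=4>1 -> COPY to pp3. 4 ppages; refcounts: pp0:4 pp1:4 pp2:3 pp3:1
Op 5: write(P0, v0, 186). refcount(pp0)=4>1 -> COPY to pp4. 5 ppages; refcounts: pp0:3 pp1:4 pp2:3 pp3:1 pp4:1
Op 6: read(P0, v1) -> 46. No state change.
Op 7: write(P0, v1, 130). refcount(pp1)=4>1 -> COPY to pp5. 6 ppages; refcounts: pp0:3 pp1:3 pp2:3 pp3:1 pp4:1 pp5:1
Op 8: write(P3, v2, 172). refcount(pp2)=3>1 -> COPY to pp6. 7 ppages; refcounts: pp0:3 pp1:3 pp2:2 pp3:1 pp4:1 pp5:1 pp6:1

Answer: 7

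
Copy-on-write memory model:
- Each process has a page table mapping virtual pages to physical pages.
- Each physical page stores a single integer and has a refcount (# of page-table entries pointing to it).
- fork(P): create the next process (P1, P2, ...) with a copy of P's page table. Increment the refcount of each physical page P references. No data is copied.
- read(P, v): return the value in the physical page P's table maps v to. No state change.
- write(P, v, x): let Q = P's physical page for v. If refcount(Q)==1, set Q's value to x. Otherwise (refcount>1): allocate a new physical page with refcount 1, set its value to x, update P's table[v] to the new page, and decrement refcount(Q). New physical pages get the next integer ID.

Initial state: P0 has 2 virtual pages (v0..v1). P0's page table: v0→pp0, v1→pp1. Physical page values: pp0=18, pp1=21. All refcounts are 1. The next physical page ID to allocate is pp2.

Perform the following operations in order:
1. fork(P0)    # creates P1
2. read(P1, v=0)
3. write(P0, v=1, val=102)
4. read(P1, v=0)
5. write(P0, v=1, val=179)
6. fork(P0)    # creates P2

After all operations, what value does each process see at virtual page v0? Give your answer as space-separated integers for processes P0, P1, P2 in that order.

Op 1: fork(P0) -> P1. 2 ppages; refcounts: pp0:2 pp1:2
Op 2: read(P1, v0) -> 18. No state change.
Op 3: write(P0, v1, 102). refcount(pp1)=2>1 -> COPY to pp2. 3 ppages; refcounts: pp0:2 pp1:1 pp2:1
Op 4: read(P1, v0) -> 18. No state change.
Op 5: write(P0, v1, 179). refcount(pp2)=1 -> write in place. 3 ppages; refcounts: pp0:2 pp1:1 pp2:1
Op 6: fork(P0) -> P2. 3 ppages; refcounts: pp0:3 pp1:1 pp2:2
P0: v0 -> pp0 = 18
P1: v0 -> pp0 = 18
P2: v0 -> pp0 = 18

Answer: 18 18 18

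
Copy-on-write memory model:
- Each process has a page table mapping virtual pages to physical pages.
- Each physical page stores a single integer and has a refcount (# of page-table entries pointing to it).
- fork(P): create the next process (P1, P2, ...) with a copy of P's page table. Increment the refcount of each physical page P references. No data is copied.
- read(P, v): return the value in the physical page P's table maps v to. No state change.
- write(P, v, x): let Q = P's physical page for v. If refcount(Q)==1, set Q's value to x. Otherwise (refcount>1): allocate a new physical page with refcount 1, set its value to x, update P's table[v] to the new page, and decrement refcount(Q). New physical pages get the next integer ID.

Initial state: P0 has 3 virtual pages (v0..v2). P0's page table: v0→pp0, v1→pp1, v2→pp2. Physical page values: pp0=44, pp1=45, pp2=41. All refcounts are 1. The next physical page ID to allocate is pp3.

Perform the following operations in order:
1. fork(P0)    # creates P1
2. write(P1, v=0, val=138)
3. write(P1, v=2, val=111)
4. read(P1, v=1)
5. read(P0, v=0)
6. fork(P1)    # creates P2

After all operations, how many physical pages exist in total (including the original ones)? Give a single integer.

Answer: 5

Derivation:
Op 1: fork(P0) -> P1. 3 ppages; refcounts: pp0:2 pp1:2 pp2:2
Op 2: write(P1, v0, 138). refcount(pp0)=2>1 -> COPY to pp3. 4 ppages; refcounts: pp0:1 pp1:2 pp2:2 pp3:1
Op 3: write(P1, v2, 111). refcount(pp2)=2>1 -> COPY to pp4. 5 ppages; refcounts: pp0:1 pp1:2 pp2:1 pp3:1 pp4:1
Op 4: read(P1, v1) -> 45. No state change.
Op 5: read(P0, v0) -> 44. No state change.
Op 6: fork(P1) -> P2. 5 ppages; refcounts: pp0:1 pp1:3 pp2:1 pp3:2 pp4:2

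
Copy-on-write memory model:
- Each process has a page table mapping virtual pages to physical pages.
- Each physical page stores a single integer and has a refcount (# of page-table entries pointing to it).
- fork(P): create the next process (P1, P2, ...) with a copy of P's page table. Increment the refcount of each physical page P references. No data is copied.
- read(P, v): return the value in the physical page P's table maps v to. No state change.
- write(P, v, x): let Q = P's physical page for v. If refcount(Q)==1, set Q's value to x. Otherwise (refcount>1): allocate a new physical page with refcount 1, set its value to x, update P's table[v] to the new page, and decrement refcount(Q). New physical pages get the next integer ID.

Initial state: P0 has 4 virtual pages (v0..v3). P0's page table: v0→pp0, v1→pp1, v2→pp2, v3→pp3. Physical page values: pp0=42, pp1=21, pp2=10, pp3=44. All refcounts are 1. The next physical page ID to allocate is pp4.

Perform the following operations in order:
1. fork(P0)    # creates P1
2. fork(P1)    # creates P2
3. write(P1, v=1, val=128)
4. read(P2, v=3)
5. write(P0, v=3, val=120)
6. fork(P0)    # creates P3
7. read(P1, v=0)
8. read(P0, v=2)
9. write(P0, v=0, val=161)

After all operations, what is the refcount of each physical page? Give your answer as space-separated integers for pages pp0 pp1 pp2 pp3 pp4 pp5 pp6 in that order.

Op 1: fork(P0) -> P1. 4 ppages; refcounts: pp0:2 pp1:2 pp2:2 pp3:2
Op 2: fork(P1) -> P2. 4 ppages; refcounts: pp0:3 pp1:3 pp2:3 pp3:3
Op 3: write(P1, v1, 128). refcount(pp1)=3>1 -> COPY to pp4. 5 ppages; refcounts: pp0:3 pp1:2 pp2:3 pp3:3 pp4:1
Op 4: read(P2, v3) -> 44. No state change.
Op 5: write(P0, v3, 120). refcount(pp3)=3>1 -> COPY to pp5. 6 ppages; refcounts: pp0:3 pp1:2 pp2:3 pp3:2 pp4:1 pp5:1
Op 6: fork(P0) -> P3. 6 ppages; refcounts: pp0:4 pp1:3 pp2:4 pp3:2 pp4:1 pp5:2
Op 7: read(P1, v0) -> 42. No state change.
Op 8: read(P0, v2) -> 10. No state change.
Op 9: write(P0, v0, 161). refcount(pp0)=4>1 -> COPY to pp6. 7 ppages; refcounts: pp0:3 pp1:3 pp2:4 pp3:2 pp4:1 pp5:2 pp6:1

Answer: 3 3 4 2 1 2 1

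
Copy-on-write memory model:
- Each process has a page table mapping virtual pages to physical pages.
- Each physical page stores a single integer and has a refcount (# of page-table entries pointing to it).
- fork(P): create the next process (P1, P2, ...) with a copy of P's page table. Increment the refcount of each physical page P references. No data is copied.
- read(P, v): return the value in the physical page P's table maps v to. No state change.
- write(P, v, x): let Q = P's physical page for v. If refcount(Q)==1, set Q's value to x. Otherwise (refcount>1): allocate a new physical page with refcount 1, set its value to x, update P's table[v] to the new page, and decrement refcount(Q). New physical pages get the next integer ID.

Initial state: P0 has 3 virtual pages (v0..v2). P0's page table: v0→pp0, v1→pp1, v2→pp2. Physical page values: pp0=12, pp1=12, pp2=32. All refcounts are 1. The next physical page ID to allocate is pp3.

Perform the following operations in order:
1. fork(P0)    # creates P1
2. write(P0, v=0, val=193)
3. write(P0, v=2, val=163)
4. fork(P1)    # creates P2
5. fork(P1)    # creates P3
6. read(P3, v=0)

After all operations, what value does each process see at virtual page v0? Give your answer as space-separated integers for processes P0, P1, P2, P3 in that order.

Answer: 193 12 12 12

Derivation:
Op 1: fork(P0) -> P1. 3 ppages; refcounts: pp0:2 pp1:2 pp2:2
Op 2: write(P0, v0, 193). refcount(pp0)=2>1 -> COPY to pp3. 4 ppages; refcounts: pp0:1 pp1:2 pp2:2 pp3:1
Op 3: write(P0, v2, 163). refcount(pp2)=2>1 -> COPY to pp4. 5 ppages; refcounts: pp0:1 pp1:2 pp2:1 pp3:1 pp4:1
Op 4: fork(P1) -> P2. 5 ppages; refcounts: pp0:2 pp1:3 pp2:2 pp3:1 pp4:1
Op 5: fork(P1) -> P3. 5 ppages; refcounts: pp0:3 pp1:4 pp2:3 pp3:1 pp4:1
Op 6: read(P3, v0) -> 12. No state change.
P0: v0 -> pp3 = 193
P1: v0 -> pp0 = 12
P2: v0 -> pp0 = 12
P3: v0 -> pp0 = 12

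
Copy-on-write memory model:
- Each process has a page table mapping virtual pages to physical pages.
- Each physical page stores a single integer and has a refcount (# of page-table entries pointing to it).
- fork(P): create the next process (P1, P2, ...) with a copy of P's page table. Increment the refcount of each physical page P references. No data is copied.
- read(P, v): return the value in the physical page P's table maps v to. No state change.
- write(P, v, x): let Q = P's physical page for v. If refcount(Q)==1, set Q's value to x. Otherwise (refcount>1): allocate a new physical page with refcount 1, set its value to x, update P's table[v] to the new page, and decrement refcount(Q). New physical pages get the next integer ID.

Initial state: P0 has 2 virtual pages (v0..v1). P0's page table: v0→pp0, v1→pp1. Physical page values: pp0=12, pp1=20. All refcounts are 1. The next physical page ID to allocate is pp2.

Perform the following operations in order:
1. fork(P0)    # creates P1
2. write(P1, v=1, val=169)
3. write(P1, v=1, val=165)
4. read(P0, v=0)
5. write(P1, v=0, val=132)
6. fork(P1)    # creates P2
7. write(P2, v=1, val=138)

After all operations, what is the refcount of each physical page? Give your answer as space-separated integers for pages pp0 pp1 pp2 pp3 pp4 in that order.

Op 1: fork(P0) -> P1. 2 ppages; refcounts: pp0:2 pp1:2
Op 2: write(P1, v1, 169). refcount(pp1)=2>1 -> COPY to pp2. 3 ppages; refcounts: pp0:2 pp1:1 pp2:1
Op 3: write(P1, v1, 165). refcount(pp2)=1 -> write in place. 3 ppages; refcounts: pp0:2 pp1:1 pp2:1
Op 4: read(P0, v0) -> 12. No state change.
Op 5: write(P1, v0, 132). refcount(pp0)=2>1 -> COPY to pp3. 4 ppages; refcounts: pp0:1 pp1:1 pp2:1 pp3:1
Op 6: fork(P1) -> P2. 4 ppages; refcounts: pp0:1 pp1:1 pp2:2 pp3:2
Op 7: write(P2, v1, 138). refcount(pp2)=2>1 -> COPY to pp4. 5 ppages; refcounts: pp0:1 pp1:1 pp2:1 pp3:2 pp4:1

Answer: 1 1 1 2 1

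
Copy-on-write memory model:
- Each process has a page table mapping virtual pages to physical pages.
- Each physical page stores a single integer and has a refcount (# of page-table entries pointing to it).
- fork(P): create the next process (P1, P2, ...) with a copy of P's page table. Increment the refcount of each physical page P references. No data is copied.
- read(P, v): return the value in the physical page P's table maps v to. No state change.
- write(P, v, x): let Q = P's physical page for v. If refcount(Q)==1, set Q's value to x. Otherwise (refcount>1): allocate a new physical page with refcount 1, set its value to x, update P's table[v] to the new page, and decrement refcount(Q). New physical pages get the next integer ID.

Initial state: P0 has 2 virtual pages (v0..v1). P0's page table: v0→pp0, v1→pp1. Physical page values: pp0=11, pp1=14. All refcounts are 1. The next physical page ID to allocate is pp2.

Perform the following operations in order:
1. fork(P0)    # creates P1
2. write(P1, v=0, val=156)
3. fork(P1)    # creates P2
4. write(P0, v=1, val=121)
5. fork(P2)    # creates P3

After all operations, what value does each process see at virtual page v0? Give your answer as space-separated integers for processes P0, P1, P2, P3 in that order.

Answer: 11 156 156 156

Derivation:
Op 1: fork(P0) -> P1. 2 ppages; refcounts: pp0:2 pp1:2
Op 2: write(P1, v0, 156). refcount(pp0)=2>1 -> COPY to pp2. 3 ppages; refcounts: pp0:1 pp1:2 pp2:1
Op 3: fork(P1) -> P2. 3 ppages; refcounts: pp0:1 pp1:3 pp2:2
Op 4: write(P0, v1, 121). refcount(pp1)=3>1 -> COPY to pp3. 4 ppages; refcounts: pp0:1 pp1:2 pp2:2 pp3:1
Op 5: fork(P2) -> P3. 4 ppages; refcounts: pp0:1 pp1:3 pp2:3 pp3:1
P0: v0 -> pp0 = 11
P1: v0 -> pp2 = 156
P2: v0 -> pp2 = 156
P3: v0 -> pp2 = 156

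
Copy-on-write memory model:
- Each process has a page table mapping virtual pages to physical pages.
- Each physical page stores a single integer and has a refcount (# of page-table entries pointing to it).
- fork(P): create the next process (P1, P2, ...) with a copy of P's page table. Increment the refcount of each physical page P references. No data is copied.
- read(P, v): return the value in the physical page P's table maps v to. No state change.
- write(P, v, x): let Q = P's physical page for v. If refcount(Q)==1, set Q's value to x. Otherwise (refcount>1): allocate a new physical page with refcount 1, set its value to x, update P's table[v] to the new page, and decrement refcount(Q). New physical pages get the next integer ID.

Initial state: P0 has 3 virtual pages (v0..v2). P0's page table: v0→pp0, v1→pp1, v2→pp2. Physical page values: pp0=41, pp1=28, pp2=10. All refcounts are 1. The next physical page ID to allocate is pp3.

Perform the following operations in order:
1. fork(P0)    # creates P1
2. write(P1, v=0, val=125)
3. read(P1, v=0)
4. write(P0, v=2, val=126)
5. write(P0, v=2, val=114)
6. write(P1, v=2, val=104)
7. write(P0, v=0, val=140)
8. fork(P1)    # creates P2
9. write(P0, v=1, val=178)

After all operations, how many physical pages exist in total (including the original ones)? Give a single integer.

Answer: 6

Derivation:
Op 1: fork(P0) -> P1. 3 ppages; refcounts: pp0:2 pp1:2 pp2:2
Op 2: write(P1, v0, 125). refcount(pp0)=2>1 -> COPY to pp3. 4 ppages; refcounts: pp0:1 pp1:2 pp2:2 pp3:1
Op 3: read(P1, v0) -> 125. No state change.
Op 4: write(P0, v2, 126). refcount(pp2)=2>1 -> COPY to pp4. 5 ppages; refcounts: pp0:1 pp1:2 pp2:1 pp3:1 pp4:1
Op 5: write(P0, v2, 114). refcount(pp4)=1 -> write in place. 5 ppages; refcounts: pp0:1 pp1:2 pp2:1 pp3:1 pp4:1
Op 6: write(P1, v2, 104). refcount(pp2)=1 -> write in place. 5 ppages; refcounts: pp0:1 pp1:2 pp2:1 pp3:1 pp4:1
Op 7: write(P0, v0, 140). refcount(pp0)=1 -> write in place. 5 ppages; refcounts: pp0:1 pp1:2 pp2:1 pp3:1 pp4:1
Op 8: fork(P1) -> P2. 5 ppages; refcounts: pp0:1 pp1:3 pp2:2 pp3:2 pp4:1
Op 9: write(P0, v1, 178). refcount(pp1)=3>1 -> COPY to pp5. 6 ppages; refcounts: pp0:1 pp1:2 pp2:2 pp3:2 pp4:1 pp5:1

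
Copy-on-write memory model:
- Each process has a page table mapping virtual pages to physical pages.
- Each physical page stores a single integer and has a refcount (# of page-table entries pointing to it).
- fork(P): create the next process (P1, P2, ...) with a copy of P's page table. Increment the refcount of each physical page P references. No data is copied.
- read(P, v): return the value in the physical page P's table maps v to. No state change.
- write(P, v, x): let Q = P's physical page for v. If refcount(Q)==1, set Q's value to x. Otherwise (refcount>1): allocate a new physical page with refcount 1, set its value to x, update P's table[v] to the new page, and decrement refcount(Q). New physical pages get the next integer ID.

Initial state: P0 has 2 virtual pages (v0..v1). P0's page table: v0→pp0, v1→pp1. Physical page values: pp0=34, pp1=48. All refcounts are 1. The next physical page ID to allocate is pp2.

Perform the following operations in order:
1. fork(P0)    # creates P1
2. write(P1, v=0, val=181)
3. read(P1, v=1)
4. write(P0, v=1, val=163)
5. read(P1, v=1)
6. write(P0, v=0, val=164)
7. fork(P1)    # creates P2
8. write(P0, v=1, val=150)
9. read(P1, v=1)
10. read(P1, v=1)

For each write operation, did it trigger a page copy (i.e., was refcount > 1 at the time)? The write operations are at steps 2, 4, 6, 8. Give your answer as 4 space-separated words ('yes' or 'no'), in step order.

Op 1: fork(P0) -> P1. 2 ppages; refcounts: pp0:2 pp1:2
Op 2: write(P1, v0, 181). refcount(pp0)=2>1 -> COPY to pp2. 3 ppages; refcounts: pp0:1 pp1:2 pp2:1
Op 3: read(P1, v1) -> 48. No state change.
Op 4: write(P0, v1, 163). refcount(pp1)=2>1 -> COPY to pp3. 4 ppages; refcounts: pp0:1 pp1:1 pp2:1 pp3:1
Op 5: read(P1, v1) -> 48. No state change.
Op 6: write(P0, v0, 164). refcount(pp0)=1 -> write in place. 4 ppages; refcounts: pp0:1 pp1:1 pp2:1 pp3:1
Op 7: fork(P1) -> P2. 4 ppages; refcounts: pp0:1 pp1:2 pp2:2 pp3:1
Op 8: write(P0, v1, 150). refcount(pp3)=1 -> write in place. 4 ppages; refcounts: pp0:1 pp1:2 pp2:2 pp3:1
Op 9: read(P1, v1) -> 48. No state change.
Op 10: read(P1, v1) -> 48. No state change.

yes yes no no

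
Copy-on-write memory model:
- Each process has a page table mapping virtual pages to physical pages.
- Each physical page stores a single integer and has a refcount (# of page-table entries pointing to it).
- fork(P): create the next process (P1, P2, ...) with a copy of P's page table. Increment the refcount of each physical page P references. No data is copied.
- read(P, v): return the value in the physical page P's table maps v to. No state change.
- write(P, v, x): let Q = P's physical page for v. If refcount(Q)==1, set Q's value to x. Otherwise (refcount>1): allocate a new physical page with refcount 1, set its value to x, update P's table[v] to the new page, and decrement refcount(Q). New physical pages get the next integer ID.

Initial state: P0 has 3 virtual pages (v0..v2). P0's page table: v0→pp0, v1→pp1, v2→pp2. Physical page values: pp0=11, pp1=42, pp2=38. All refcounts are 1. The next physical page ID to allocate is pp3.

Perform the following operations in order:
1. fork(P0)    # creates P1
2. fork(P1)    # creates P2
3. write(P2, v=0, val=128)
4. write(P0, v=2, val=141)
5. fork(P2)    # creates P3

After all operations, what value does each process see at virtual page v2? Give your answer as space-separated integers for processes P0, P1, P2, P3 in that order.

Op 1: fork(P0) -> P1. 3 ppages; refcounts: pp0:2 pp1:2 pp2:2
Op 2: fork(P1) -> P2. 3 ppages; refcounts: pp0:3 pp1:3 pp2:3
Op 3: write(P2, v0, 128). refcount(pp0)=3>1 -> COPY to pp3. 4 ppages; refcounts: pp0:2 pp1:3 pp2:3 pp3:1
Op 4: write(P0, v2, 141). refcount(pp2)=3>1 -> COPY to pp4. 5 ppages; refcounts: pp0:2 pp1:3 pp2:2 pp3:1 pp4:1
Op 5: fork(P2) -> P3. 5 ppages; refcounts: pp0:2 pp1:4 pp2:3 pp3:2 pp4:1
P0: v2 -> pp4 = 141
P1: v2 -> pp2 = 38
P2: v2 -> pp2 = 38
P3: v2 -> pp2 = 38

Answer: 141 38 38 38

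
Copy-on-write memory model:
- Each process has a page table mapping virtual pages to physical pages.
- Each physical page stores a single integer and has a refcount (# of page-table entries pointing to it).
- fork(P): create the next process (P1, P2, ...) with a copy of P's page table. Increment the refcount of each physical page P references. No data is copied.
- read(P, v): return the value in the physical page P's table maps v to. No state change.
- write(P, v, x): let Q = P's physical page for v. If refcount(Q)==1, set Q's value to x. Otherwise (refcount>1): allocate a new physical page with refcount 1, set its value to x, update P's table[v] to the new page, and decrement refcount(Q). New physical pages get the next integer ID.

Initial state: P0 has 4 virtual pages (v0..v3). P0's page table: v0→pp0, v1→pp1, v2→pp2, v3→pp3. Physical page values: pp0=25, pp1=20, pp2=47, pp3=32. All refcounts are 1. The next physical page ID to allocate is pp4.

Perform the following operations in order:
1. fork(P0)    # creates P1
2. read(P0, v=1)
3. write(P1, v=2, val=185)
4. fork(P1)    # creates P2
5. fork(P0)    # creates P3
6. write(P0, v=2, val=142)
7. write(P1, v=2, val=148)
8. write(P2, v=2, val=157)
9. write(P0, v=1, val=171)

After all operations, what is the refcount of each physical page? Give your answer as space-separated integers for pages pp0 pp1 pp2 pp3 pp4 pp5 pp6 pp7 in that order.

Op 1: fork(P0) -> P1. 4 ppages; refcounts: pp0:2 pp1:2 pp2:2 pp3:2
Op 2: read(P0, v1) -> 20. No state change.
Op 3: write(P1, v2, 185). refcount(pp2)=2>1 -> COPY to pp4. 5 ppages; refcounts: pp0:2 pp1:2 pp2:1 pp3:2 pp4:1
Op 4: fork(P1) -> P2. 5 ppages; refcounts: pp0:3 pp1:3 pp2:1 pp3:3 pp4:2
Op 5: fork(P0) -> P3. 5 ppages; refcounts: pp0:4 pp1:4 pp2:2 pp3:4 pp4:2
Op 6: write(P0, v2, 142). refcount(pp2)=2>1 -> COPY to pp5. 6 ppages; refcounts: pp0:4 pp1:4 pp2:1 pp3:4 pp4:2 pp5:1
Op 7: write(P1, v2, 148). refcount(pp4)=2>1 -> COPY to pp6. 7 ppages; refcounts: pp0:4 pp1:4 pp2:1 pp3:4 pp4:1 pp5:1 pp6:1
Op 8: write(P2, v2, 157). refcount(pp4)=1 -> write in place. 7 ppages; refcounts: pp0:4 pp1:4 pp2:1 pp3:4 pp4:1 pp5:1 pp6:1
Op 9: write(P0, v1, 171). refcount(pp1)=4>1 -> COPY to pp7. 8 ppages; refcounts: pp0:4 pp1:3 pp2:1 pp3:4 pp4:1 pp5:1 pp6:1 pp7:1

Answer: 4 3 1 4 1 1 1 1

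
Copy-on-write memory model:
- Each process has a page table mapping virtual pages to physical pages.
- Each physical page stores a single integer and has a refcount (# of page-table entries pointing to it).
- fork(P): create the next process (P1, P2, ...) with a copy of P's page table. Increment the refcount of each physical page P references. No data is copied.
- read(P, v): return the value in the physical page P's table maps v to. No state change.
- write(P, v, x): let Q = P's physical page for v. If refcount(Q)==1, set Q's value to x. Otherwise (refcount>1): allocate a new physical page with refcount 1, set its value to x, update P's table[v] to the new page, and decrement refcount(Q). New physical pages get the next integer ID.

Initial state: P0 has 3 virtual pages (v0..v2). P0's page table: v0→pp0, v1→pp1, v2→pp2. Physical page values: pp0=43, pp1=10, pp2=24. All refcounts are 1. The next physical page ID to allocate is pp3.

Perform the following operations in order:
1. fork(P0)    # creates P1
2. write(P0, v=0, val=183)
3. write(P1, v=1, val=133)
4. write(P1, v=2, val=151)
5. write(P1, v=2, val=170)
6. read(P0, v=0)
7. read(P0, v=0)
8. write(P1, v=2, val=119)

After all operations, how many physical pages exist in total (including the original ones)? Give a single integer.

Answer: 6

Derivation:
Op 1: fork(P0) -> P1. 3 ppages; refcounts: pp0:2 pp1:2 pp2:2
Op 2: write(P0, v0, 183). refcount(pp0)=2>1 -> COPY to pp3. 4 ppages; refcounts: pp0:1 pp1:2 pp2:2 pp3:1
Op 3: write(P1, v1, 133). refcount(pp1)=2>1 -> COPY to pp4. 5 ppages; refcounts: pp0:1 pp1:1 pp2:2 pp3:1 pp4:1
Op 4: write(P1, v2, 151). refcount(pp2)=2>1 -> COPY to pp5. 6 ppages; refcounts: pp0:1 pp1:1 pp2:1 pp3:1 pp4:1 pp5:1
Op 5: write(P1, v2, 170). refcount(pp5)=1 -> write in place. 6 ppages; refcounts: pp0:1 pp1:1 pp2:1 pp3:1 pp4:1 pp5:1
Op 6: read(P0, v0) -> 183. No state change.
Op 7: read(P0, v0) -> 183. No state change.
Op 8: write(P1, v2, 119). refcount(pp5)=1 -> write in place. 6 ppages; refcounts: pp0:1 pp1:1 pp2:1 pp3:1 pp4:1 pp5:1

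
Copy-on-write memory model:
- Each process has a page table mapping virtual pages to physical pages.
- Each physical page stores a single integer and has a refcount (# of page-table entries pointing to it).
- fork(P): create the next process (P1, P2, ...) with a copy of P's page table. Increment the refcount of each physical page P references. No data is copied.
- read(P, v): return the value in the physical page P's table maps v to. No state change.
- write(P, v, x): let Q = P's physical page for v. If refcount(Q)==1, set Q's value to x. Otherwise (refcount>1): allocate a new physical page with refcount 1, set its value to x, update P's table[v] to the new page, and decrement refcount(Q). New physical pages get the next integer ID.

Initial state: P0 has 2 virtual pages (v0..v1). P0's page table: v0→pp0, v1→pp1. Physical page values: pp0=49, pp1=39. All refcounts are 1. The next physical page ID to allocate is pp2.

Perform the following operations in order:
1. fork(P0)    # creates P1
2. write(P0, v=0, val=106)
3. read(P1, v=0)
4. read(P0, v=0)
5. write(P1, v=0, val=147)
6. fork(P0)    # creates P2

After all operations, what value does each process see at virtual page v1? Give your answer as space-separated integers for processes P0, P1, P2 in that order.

Op 1: fork(P0) -> P1. 2 ppages; refcounts: pp0:2 pp1:2
Op 2: write(P0, v0, 106). refcount(pp0)=2>1 -> COPY to pp2. 3 ppages; refcounts: pp0:1 pp1:2 pp2:1
Op 3: read(P1, v0) -> 49. No state change.
Op 4: read(P0, v0) -> 106. No state change.
Op 5: write(P1, v0, 147). refcount(pp0)=1 -> write in place. 3 ppages; refcounts: pp0:1 pp1:2 pp2:1
Op 6: fork(P0) -> P2. 3 ppages; refcounts: pp0:1 pp1:3 pp2:2
P0: v1 -> pp1 = 39
P1: v1 -> pp1 = 39
P2: v1 -> pp1 = 39

Answer: 39 39 39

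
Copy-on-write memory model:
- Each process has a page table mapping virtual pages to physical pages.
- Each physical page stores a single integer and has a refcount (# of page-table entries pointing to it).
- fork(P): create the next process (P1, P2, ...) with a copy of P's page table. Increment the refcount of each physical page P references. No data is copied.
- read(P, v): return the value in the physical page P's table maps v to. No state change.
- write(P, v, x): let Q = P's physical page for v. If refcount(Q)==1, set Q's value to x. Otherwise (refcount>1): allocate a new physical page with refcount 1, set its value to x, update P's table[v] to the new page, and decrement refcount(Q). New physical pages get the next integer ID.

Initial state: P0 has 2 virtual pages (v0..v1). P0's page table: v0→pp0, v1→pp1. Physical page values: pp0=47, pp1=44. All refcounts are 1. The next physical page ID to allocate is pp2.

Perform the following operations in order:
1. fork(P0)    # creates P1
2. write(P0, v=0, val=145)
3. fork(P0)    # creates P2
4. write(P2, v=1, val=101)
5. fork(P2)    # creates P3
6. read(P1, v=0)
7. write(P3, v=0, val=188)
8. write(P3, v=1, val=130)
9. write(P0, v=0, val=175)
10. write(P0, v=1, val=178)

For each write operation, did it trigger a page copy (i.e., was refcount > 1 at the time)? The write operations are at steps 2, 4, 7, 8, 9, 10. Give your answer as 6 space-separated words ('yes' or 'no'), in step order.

Op 1: fork(P0) -> P1. 2 ppages; refcounts: pp0:2 pp1:2
Op 2: write(P0, v0, 145). refcount(pp0)=2>1 -> COPY to pp2. 3 ppages; refcounts: pp0:1 pp1:2 pp2:1
Op 3: fork(P0) -> P2. 3 ppages; refcounts: pp0:1 pp1:3 pp2:2
Op 4: write(P2, v1, 101). refcount(pp1)=3>1 -> COPY to pp3. 4 ppages; refcounts: pp0:1 pp1:2 pp2:2 pp3:1
Op 5: fork(P2) -> P3. 4 ppages; refcounts: pp0:1 pp1:2 pp2:3 pp3:2
Op 6: read(P1, v0) -> 47. No state change.
Op 7: write(P3, v0, 188). refcount(pp2)=3>1 -> COPY to pp4. 5 ppages; refcounts: pp0:1 pp1:2 pp2:2 pp3:2 pp4:1
Op 8: write(P3, v1, 130). refcount(pp3)=2>1 -> COPY to pp5. 6 ppages; refcounts: pp0:1 pp1:2 pp2:2 pp3:1 pp4:1 pp5:1
Op 9: write(P0, v0, 175). refcount(pp2)=2>1 -> COPY to pp6. 7 ppages; refcounts: pp0:1 pp1:2 pp2:1 pp3:1 pp4:1 pp5:1 pp6:1
Op 10: write(P0, v1, 178). refcount(pp1)=2>1 -> COPY to pp7. 8 ppages; refcounts: pp0:1 pp1:1 pp2:1 pp3:1 pp4:1 pp5:1 pp6:1 pp7:1

yes yes yes yes yes yes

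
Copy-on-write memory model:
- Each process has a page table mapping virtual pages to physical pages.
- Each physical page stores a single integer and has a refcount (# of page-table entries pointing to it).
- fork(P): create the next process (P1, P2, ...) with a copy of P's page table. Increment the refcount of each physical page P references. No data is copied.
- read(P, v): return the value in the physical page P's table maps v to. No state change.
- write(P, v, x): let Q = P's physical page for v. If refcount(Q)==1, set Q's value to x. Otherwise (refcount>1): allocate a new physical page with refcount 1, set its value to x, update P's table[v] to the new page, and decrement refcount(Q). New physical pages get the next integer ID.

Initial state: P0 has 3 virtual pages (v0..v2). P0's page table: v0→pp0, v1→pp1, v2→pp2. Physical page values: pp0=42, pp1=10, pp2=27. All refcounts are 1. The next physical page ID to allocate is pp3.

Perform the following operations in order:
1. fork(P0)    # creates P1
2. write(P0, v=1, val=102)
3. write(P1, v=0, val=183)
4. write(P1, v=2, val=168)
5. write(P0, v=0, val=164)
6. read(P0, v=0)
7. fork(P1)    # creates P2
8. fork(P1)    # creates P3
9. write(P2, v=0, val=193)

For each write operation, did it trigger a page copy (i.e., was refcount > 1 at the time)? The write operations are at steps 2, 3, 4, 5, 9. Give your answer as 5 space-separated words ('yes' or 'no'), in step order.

Op 1: fork(P0) -> P1. 3 ppages; refcounts: pp0:2 pp1:2 pp2:2
Op 2: write(P0, v1, 102). refcount(pp1)=2>1 -> COPY to pp3. 4 ppages; refcounts: pp0:2 pp1:1 pp2:2 pp3:1
Op 3: write(P1, v0, 183). refcount(pp0)=2>1 -> COPY to pp4. 5 ppages; refcounts: pp0:1 pp1:1 pp2:2 pp3:1 pp4:1
Op 4: write(P1, v2, 168). refcount(pp2)=2>1 -> COPY to pp5. 6 ppages; refcounts: pp0:1 pp1:1 pp2:1 pp3:1 pp4:1 pp5:1
Op 5: write(P0, v0, 164). refcount(pp0)=1 -> write in place. 6 ppages; refcounts: pp0:1 pp1:1 pp2:1 pp3:1 pp4:1 pp5:1
Op 6: read(P0, v0) -> 164. No state change.
Op 7: fork(P1) -> P2. 6 ppages; refcounts: pp0:1 pp1:2 pp2:1 pp3:1 pp4:2 pp5:2
Op 8: fork(P1) -> P3. 6 ppages; refcounts: pp0:1 pp1:3 pp2:1 pp3:1 pp4:3 pp5:3
Op 9: write(P2, v0, 193). refcount(pp4)=3>1 -> COPY to pp6. 7 ppages; refcounts: pp0:1 pp1:3 pp2:1 pp3:1 pp4:2 pp5:3 pp6:1

yes yes yes no yes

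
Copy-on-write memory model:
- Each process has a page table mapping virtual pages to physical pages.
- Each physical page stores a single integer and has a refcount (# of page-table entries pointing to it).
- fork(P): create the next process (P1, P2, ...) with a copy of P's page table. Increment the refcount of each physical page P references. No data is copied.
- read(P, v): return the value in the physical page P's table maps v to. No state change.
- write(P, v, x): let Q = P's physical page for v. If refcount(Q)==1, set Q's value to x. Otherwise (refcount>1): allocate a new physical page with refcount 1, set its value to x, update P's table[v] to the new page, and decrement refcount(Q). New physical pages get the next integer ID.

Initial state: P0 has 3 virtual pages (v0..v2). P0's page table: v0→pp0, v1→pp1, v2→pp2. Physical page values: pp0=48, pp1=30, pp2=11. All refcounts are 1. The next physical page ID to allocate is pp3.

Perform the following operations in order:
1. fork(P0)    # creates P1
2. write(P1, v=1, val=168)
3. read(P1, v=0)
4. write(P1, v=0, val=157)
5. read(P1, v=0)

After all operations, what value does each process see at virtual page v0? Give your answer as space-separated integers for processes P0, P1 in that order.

Answer: 48 157

Derivation:
Op 1: fork(P0) -> P1. 3 ppages; refcounts: pp0:2 pp1:2 pp2:2
Op 2: write(P1, v1, 168). refcount(pp1)=2>1 -> COPY to pp3. 4 ppages; refcounts: pp0:2 pp1:1 pp2:2 pp3:1
Op 3: read(P1, v0) -> 48. No state change.
Op 4: write(P1, v0, 157). refcount(pp0)=2>1 -> COPY to pp4. 5 ppages; refcounts: pp0:1 pp1:1 pp2:2 pp3:1 pp4:1
Op 5: read(P1, v0) -> 157. No state change.
P0: v0 -> pp0 = 48
P1: v0 -> pp4 = 157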